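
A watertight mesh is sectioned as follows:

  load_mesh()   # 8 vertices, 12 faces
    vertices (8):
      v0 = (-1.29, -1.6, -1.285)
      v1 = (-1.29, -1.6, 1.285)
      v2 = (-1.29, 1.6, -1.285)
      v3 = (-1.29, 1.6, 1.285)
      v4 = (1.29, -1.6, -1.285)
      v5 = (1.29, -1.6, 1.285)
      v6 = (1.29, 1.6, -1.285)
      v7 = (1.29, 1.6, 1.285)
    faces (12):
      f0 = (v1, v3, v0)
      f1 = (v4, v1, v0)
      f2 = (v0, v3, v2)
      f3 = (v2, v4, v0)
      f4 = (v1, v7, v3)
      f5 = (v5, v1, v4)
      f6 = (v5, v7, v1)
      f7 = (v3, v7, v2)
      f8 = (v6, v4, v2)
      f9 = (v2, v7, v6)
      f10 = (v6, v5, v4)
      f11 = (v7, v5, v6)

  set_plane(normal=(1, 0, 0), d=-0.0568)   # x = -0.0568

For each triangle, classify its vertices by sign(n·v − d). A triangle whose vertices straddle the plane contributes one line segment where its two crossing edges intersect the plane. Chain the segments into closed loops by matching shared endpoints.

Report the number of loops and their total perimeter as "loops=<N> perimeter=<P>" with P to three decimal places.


loops=1 perimeter=11.540

Straddling triangles (8 of 12):
  (v4,v1,v0) [+--] → (-0.0568, -1.6, 0.0565798)–(-0.0568, -1.6, -1.285)  len=1.3416
  (v2,v4,v0) [-+-] → (-0.0568, 0.0704496, -1.285)–(-0.0568, -1.6, -1.285)  len=1.6704
  (v1,v7,v3) [-+-] → (-0.0568, -0.0704496, 1.285)–(-0.0568, 1.6, 1.285)  len=1.6704
  (v5,v1,v4) [+-+] → (-0.0568, -1.6, 1.285)–(-0.0568, -1.6, 0.0565798)  len=1.2284
  (v5,v7,v1) [++-] → (-0.0568, -0.0704496, 1.285)–(-0.0568, -1.6, 1.285)  len=1.5296
  (v3,v7,v2) [-+-] → (-0.0568, 1.6, 1.285)–(-0.0568, 1.6, -0.0565798)  len=1.3416
  (v6,v4,v2) [++-] → (-0.0568, 0.0704496, -1.285)–(-0.0568, 1.6, -1.285)  len=1.5296
  (v2,v7,v6) [-++] → (-0.0568, 1.6, -0.0565798)–(-0.0568, 1.6, -1.285)  len=1.2284

Chained into 1 loop(s):
  loop 1: 8 segments, perimeter = 11.5400
Total perimeter = 11.540


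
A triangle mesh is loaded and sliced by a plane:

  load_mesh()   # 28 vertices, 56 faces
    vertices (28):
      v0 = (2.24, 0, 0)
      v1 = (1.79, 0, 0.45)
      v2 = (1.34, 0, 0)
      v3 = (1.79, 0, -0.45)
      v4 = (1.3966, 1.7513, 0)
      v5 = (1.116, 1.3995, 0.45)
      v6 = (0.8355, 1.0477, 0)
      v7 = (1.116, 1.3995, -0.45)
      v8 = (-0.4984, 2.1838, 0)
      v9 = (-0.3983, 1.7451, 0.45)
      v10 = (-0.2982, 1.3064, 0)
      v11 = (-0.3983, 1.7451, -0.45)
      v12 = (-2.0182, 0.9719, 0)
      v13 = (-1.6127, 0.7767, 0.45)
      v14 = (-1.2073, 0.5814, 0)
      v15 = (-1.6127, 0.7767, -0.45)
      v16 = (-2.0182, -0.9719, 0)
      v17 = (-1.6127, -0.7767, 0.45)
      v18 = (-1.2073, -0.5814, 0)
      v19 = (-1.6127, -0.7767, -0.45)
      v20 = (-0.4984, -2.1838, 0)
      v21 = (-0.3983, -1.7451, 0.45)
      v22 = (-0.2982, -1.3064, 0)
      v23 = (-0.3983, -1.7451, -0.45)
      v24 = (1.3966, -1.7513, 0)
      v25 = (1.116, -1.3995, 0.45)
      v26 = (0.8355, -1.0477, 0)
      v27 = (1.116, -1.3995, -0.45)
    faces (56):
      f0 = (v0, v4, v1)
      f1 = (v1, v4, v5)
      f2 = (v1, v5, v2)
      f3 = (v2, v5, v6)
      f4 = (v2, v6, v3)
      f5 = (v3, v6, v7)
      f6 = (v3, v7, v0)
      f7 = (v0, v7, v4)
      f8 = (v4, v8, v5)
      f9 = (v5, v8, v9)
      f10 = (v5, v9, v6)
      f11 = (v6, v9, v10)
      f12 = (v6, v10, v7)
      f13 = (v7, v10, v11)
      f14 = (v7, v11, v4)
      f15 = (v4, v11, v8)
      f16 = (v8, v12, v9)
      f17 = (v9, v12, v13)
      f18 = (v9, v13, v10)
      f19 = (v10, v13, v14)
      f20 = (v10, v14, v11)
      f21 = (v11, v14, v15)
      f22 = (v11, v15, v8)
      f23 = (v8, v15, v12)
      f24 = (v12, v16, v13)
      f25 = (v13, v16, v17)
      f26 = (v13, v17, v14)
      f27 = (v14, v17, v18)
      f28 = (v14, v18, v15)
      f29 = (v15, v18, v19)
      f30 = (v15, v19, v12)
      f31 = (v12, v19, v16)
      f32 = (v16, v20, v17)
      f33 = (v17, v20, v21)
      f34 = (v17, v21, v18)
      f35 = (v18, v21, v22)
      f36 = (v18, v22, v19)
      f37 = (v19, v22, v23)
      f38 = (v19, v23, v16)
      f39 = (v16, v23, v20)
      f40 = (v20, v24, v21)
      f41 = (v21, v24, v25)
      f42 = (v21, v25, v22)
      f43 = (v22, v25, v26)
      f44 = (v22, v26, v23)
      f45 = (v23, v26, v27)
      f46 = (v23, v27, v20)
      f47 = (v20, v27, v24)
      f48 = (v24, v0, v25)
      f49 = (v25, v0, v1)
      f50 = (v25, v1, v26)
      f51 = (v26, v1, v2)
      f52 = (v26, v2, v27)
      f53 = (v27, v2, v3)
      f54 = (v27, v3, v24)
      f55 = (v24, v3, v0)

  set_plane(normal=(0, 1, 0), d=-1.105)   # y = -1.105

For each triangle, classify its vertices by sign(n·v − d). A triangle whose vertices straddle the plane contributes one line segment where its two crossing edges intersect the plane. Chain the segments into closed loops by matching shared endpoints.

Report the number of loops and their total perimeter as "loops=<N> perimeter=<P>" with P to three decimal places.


Straddling triangles (18 of 56):
  (v16,v20,v17) [+-+] → (-1.85128, -1.105, 0)–(-1.35272, -1.105, 0.345007)  len=0.6063
  (v17,v20,v21) [+--] → (-1.35272, -1.105, 0.345007)–(-1.201, -1.105, 0.45)  len=0.1845
  (v17,v21,v18) [+-+] → (-1.201, -1.105, 0.45)–(-0.843295, -1.105, 0.202475)  len=0.4350
  (v18,v21,v22) [+--] → (-0.843295, -1.105, 0.202475)–(-0.550742, -1.105, 0)  len=0.3558
  (v18,v22,v19) [+-+] → (-0.550742, -1.105, 0)–(-0.797993, -1.105, -0.171097)  len=0.3007
  (v19,v22,v23) [+--] → (-0.797993, -1.105, -0.171097)–(-1.201, -1.105, -0.45)  len=0.4901
  (v19,v23,v16) [+-+] → (-1.201, -1.105, -0.45)–(-1.73935, -1.105, -0.0774638)  len=0.6547
  (v16,v23,v20) [+--] → (-1.73935, -1.105, -0.0774638)–(-1.85128, -1.105, 0)  len=0.1361
  (v22,v25,v26) [--+] → (0.881187, -1.105, 0.0732945)–(0.584394, -1.105, 0)  len=0.3057
  (v22,v26,v23) [-+-] → (0.584394, -1.105, 0)–(0.734128, -1.105, -0.036973)  len=0.1542
  (v23,v26,v27) [-+-] → (0.734128, -1.105, -0.036973)–(0.881187, -1.105, -0.0732945)  len=0.1515
  (v24,v0,v25) [-+-] → (1.70785, -1.105, 0)–(1.35253, -1.105, 0.355305)  len=0.5025
  (v25,v0,v1) [-++] → (1.35253, -1.105, 0.355305)–(1.25783, -1.105, 0.45)  len=0.1339
  (v25,v1,v26) [-++] → (1.25783, -1.105, 0.45)–(0.881187, -1.105, 0.0732945)  len=0.5327
  (v26,v2,v27) [++-] → (1.16314, -1.105, -0.355305)–(0.881187, -1.105, -0.0732945)  len=0.3988
  (v27,v2,v3) [-++] → (1.16314, -1.105, -0.355305)–(1.25783, -1.105, -0.45)  len=0.1339
  (v27,v3,v24) [-+-] → (1.25783, -1.105, -0.45)–(1.54178, -1.105, -0.166068)  len=0.4016
  (v24,v3,v0) [-++] → (1.54178, -1.105, -0.166068)–(1.70785, -1.105, 0)  len=0.2349

Chained into 2 loop(s):
  loop 1: 8 segments, perimeter = 3.1632
  loop 2: 10 segments, perimeter = 2.9496
Total perimeter = 6.113

loops=2 perimeter=6.113


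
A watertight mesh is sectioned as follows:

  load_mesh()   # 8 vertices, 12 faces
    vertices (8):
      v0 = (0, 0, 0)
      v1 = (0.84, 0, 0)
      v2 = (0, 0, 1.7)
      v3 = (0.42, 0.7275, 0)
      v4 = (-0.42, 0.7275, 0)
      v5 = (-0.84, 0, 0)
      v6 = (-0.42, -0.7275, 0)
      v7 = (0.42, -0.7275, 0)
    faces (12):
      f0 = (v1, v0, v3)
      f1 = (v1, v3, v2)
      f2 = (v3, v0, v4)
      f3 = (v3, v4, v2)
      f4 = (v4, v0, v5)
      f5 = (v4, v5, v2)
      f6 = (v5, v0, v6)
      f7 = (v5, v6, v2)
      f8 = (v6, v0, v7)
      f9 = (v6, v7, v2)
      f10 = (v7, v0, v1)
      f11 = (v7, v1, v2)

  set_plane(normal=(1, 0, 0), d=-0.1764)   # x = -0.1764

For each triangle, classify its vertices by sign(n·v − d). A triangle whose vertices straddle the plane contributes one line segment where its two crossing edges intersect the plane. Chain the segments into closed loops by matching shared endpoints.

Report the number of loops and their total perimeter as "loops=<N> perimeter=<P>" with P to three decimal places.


Straddling triangles (8 of 12):
  (v3,v0,v4) [++-] → (-0.1764, 0.30555, 0)–(-0.1764, 0.7275, 0)  len=0.4219
  (v3,v4,v2) [+-+] → (-0.1764, 0.7275, 0)–(-0.1764, 0.30555, 0.986)  len=1.0725
  (v4,v0,v5) [-+-] → (-0.1764, 0.30555, 0)–(-0.1764, 0, 0)  len=0.3056
  (v4,v5,v2) [--+] → (-0.1764, 0, 1.343)–(-0.1764, 0.30555, 0.986)  len=0.4699
  (v5,v0,v6) [-+-] → (-0.1764, 0, 0)–(-0.1764, -0.30555, 0)  len=0.3056
  (v5,v6,v2) [--+] → (-0.1764, -0.30555, 0.986)–(-0.1764, 0, 1.343)  len=0.4699
  (v6,v0,v7) [-++] → (-0.1764, -0.30555, 0)–(-0.1764, -0.7275, 0)  len=0.4219
  (v6,v7,v2) [-++] → (-0.1764, -0.7275, 0)–(-0.1764, -0.30555, 0.986)  len=1.0725

Chained into 1 loop(s):
  loop 1: 8 segments, perimeter = 4.5398
Total perimeter = 4.540

loops=1 perimeter=4.540


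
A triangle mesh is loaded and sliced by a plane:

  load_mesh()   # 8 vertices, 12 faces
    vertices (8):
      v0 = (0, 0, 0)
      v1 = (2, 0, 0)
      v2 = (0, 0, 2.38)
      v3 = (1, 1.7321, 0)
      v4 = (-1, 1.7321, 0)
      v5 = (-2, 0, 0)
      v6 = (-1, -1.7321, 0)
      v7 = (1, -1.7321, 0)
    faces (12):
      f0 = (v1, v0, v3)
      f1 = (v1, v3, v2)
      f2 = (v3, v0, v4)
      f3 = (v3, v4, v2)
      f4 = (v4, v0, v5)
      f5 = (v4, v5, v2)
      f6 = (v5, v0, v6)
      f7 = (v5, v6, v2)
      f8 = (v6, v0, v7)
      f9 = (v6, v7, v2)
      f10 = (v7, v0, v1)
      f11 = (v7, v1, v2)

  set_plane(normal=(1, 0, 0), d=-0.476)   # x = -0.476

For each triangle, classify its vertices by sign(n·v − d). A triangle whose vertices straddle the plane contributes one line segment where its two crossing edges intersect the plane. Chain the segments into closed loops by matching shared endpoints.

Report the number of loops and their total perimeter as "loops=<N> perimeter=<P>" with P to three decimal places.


Straddling triangles (8 of 12):
  (v3,v0,v4) [++-] → (-0.476, 0.82448, 0)–(-0.476, 1.7321, 0)  len=0.9076
  (v3,v4,v2) [+-+] → (-0.476, 1.7321, 0)–(-0.476, 0.82448, 1.24712)  len=1.5424
  (v4,v0,v5) [-+-] → (-0.476, 0.82448, 0)–(-0.476, 0, 0)  len=0.8245
  (v4,v5,v2) [--+] → (-0.476, 0, 1.81356)–(-0.476, 0.82448, 1.24712)  len=1.0003
  (v5,v0,v6) [-+-] → (-0.476, 0, 0)–(-0.476, -0.82448, 0)  len=0.8245
  (v5,v6,v2) [--+] → (-0.476, -0.82448, 1.24712)–(-0.476, 0, 1.81356)  len=1.0003
  (v6,v0,v7) [-++] → (-0.476, -0.82448, 0)–(-0.476, -1.7321, 0)  len=0.9076
  (v6,v7,v2) [-++] → (-0.476, -1.7321, 0)–(-0.476, -0.82448, 1.24712)  len=1.5424

Chained into 1 loop(s):
  loop 1: 8 segments, perimeter = 8.5497
Total perimeter = 8.550

loops=1 perimeter=8.550


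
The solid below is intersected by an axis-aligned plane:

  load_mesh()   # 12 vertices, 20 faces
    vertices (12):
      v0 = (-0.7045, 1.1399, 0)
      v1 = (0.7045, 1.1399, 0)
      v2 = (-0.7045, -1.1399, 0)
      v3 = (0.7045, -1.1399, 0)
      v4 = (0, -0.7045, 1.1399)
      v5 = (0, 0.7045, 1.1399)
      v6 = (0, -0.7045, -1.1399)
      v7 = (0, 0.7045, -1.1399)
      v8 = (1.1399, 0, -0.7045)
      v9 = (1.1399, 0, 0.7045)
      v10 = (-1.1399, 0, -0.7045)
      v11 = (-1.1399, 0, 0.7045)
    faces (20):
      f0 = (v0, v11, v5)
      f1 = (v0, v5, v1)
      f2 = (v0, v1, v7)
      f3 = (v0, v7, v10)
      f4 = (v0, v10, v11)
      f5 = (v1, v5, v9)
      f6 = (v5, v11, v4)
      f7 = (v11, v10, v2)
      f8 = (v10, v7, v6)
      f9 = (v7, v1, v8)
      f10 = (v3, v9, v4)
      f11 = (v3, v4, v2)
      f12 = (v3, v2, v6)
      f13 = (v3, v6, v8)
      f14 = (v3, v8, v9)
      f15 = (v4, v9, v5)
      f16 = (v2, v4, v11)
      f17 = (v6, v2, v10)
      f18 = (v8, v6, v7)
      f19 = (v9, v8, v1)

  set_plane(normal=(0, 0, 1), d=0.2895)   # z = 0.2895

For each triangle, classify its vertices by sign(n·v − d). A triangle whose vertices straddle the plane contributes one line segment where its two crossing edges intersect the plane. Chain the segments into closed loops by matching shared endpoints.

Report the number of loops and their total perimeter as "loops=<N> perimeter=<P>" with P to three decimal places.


Straddling triangles (10 of 20):
  (v0,v11,v5) [-++] → (-0.883419, 0.671481, 0.2895)–(-0.525578, 1.02932, 0.2895)  len=0.5061
  (v0,v5,v1) [-+-] → (-0.525578, 1.02932, 0.2895)–(0.525578, 1.02932, 0.2895)  len=1.0512
  (v0,v10,v11) [--+] → (-1.1399, 0, 0.2895)–(-0.883419, 0.671481, 0.2895)  len=0.7188
  (v1,v5,v9) [-++] → (0.525578, 1.02932, 0.2895)–(0.883419, 0.671481, 0.2895)  len=0.5061
  (v11,v10,v2) [+--] → (-1.1399, 0, 0.2895)–(-0.883419, -0.671481, 0.2895)  len=0.7188
  (v3,v9,v4) [-++] → (0.883419, -0.671481, 0.2895)–(0.525578, -1.02932, 0.2895)  len=0.5061
  (v3,v4,v2) [-+-] → (0.525578, -1.02932, 0.2895)–(-0.525578, -1.02932, 0.2895)  len=1.0512
  (v3,v8,v9) [--+] → (1.1399, 0, 0.2895)–(0.883419, -0.671481, 0.2895)  len=0.7188
  (v2,v4,v11) [-++] → (-0.525578, -1.02932, 0.2895)–(-0.883419, -0.671481, 0.2895)  len=0.5061
  (v9,v8,v1) [+--] → (1.1399, 0, 0.2895)–(0.883419, 0.671481, 0.2895)  len=0.7188

Chained into 1 loop(s):
  loop 1: 10 segments, perimeter = 7.0018
Total perimeter = 7.002

loops=1 perimeter=7.002


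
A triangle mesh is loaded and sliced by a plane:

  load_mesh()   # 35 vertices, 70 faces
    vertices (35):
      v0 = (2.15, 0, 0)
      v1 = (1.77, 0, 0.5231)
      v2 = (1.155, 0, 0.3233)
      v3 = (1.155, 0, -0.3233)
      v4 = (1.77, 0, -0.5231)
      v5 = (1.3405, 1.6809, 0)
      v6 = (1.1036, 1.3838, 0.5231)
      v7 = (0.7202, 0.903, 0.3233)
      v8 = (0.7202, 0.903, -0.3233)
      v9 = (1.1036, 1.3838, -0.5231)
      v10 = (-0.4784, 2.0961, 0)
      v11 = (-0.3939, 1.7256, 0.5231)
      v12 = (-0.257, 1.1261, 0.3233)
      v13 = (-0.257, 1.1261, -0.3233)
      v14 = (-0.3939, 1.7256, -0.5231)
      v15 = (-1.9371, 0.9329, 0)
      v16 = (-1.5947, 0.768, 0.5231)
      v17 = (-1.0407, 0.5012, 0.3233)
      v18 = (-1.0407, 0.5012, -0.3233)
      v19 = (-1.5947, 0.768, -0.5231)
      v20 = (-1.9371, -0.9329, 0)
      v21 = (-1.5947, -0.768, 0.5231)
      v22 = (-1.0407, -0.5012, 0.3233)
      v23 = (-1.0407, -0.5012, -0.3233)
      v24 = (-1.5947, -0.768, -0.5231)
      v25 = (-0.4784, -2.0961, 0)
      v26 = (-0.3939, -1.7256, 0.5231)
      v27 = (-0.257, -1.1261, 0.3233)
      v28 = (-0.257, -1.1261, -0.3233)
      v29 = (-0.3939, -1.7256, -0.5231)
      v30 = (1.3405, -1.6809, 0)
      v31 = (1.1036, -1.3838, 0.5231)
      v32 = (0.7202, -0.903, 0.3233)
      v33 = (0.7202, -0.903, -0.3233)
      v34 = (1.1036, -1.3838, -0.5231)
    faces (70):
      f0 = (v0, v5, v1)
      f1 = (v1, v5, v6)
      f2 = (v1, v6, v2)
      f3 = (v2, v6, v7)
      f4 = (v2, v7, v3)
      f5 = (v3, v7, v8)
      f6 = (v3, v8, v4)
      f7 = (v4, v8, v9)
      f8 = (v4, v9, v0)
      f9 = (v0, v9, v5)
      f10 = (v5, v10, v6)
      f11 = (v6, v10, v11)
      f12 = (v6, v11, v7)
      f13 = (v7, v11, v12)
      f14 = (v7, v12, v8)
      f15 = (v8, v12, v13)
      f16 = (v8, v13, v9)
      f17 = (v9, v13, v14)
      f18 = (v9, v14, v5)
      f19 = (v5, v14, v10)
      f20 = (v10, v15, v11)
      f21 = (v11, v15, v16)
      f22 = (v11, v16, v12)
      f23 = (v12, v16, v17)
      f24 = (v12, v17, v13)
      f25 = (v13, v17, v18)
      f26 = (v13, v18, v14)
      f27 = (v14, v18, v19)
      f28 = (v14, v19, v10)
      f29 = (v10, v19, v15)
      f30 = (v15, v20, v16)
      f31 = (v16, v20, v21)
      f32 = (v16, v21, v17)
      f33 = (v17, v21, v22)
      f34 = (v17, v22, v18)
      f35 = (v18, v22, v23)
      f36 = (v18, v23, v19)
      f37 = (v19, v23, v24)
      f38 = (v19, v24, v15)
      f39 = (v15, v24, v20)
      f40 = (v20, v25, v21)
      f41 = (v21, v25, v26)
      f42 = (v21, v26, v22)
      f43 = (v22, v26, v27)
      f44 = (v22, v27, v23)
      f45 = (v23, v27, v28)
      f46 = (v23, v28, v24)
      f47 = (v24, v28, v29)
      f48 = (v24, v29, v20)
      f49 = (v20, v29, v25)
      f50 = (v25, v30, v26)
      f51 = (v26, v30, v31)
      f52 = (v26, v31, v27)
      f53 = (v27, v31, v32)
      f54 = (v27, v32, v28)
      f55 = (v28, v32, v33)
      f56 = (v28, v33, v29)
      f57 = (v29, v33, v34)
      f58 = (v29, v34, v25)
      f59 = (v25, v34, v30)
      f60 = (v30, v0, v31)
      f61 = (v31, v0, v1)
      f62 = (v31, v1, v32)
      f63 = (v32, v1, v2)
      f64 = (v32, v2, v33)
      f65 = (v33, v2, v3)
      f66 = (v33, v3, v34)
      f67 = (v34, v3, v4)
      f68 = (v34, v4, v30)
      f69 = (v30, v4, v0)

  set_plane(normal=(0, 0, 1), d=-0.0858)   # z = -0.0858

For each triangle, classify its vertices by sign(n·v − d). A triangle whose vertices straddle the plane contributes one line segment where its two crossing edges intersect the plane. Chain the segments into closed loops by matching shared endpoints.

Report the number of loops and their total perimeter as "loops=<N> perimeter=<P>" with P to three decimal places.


Straddling triangles (28 of 70):
  (v2,v7,v3) [++-] → (0.995295, 0.331677, -0.0858)–(1.155, 0, -0.0858)  len=0.3681
  (v3,v7,v8) [-+-] → (0.995295, 0.331677, -0.0858)–(0.7202, 0.903, -0.0858)  len=0.6341
  (v4,v9,v0) [--+] → (1.97837, 0.226974, -0.0858)–(2.08767, 0, -0.0858)  len=0.2519
  (v0,v9,v5) [+-+] → (1.97837, 0.226974, -0.0858)–(1.30164, 1.63217, -0.0858)  len=1.5597
  (v7,v12,v8) [++-] → (0.361269, 0.984946, -0.0858)–(0.7202, 0.903, -0.0858)  len=0.3682
  (v8,v12,v13) [-+-] → (0.361269, 0.984946, -0.0858)–(-0.257, 1.1261, -0.0858)  len=0.6342
  (v9,v14,v5) [--+] → (1.05602, 1.68823, -0.0858)–(1.30164, 1.63217, -0.0858)  len=0.2519
  (v5,v14,v10) [+-+] → (1.05602, 1.68823, -0.0858)–(-0.46454, 2.03533, -0.0858)  len=1.5597
  (v12,v17,v13) [++-] → (-0.544858, 0.896571, -0.0858)–(-0.257, 1.1261, -0.0858)  len=0.3682
  (v13,v17,v18) [-+-] → (-0.544858, 0.896571, -0.0858)–(-1.0407, 0.5012, -0.0858)  len=0.6342
  (v14,v19,v10) [--+] → (-0.661498, 1.87826, -0.0858)–(-0.46454, 2.03533, -0.0858)  len=0.2519
  (v10,v19,v15) [+-+] → (-0.661498, 1.87826, -0.0858)–(-1.88094, 0.905853, -0.0858)  len=1.5597
  (v17,v22,v18) [++-] → (-1.0407, 0.133013, -0.0858)–(-1.0407, 0.5012, -0.0858)  len=0.3682
  (v18,v22,v23) [-+-] → (-1.0407, 0.133013, -0.0858)–(-1.0407, -0.5012, -0.0858)  len=0.6342
  (v19,v24,v15) [--+] → (-1.88094, 0.653915, -0.0858)–(-1.88094, 0.905853, -0.0858)  len=0.2519
  (v15,v24,v20) [+-+] → (-1.88094, 0.653915, -0.0858)–(-1.88094, -0.905853, -0.0858)  len=1.5598
  (v22,v27,v23) [++-] → (-0.752842, -0.730729, -0.0858)–(-1.0407, -0.5012, -0.0858)  len=0.3682
  (v23,v27,v28) [-+-] → (-0.752842, -0.730729, -0.0858)–(-0.257, -1.1261, -0.0858)  len=0.6342
  (v24,v29,v20) [--+] → (-1.68398, -1.06292, -0.0858)–(-1.88094, -0.905853, -0.0858)  len=0.2519
  (v20,v29,v25) [+-+] → (-1.68398, -1.06292, -0.0858)–(-0.46454, -2.03533, -0.0858)  len=1.5597
  (v27,v32,v28) [++-] → (0.101931, -1.04415, -0.0858)–(-0.257, -1.1261, -0.0858)  len=0.3682
  (v28,v32,v33) [-+-] → (0.101931, -1.04415, -0.0858)–(0.7202, -0.903, -0.0858)  len=0.6342
  (v29,v34,v25) [--+] → (-0.218917, -1.97927, -0.0858)–(-0.46454, -2.03533, -0.0858)  len=0.2519
  (v25,v34,v30) [+-+] → (-0.218917, -1.97927, -0.0858)–(1.30164, -1.63217, -0.0858)  len=1.5597
  (v32,v2,v33) [++-] → (0.879905, -0.571323, -0.0858)–(0.7202, -0.903, -0.0858)  len=0.3681
  (v33,v2,v3) [-+-] → (0.879905, -0.571323, -0.0858)–(1.155, 0, -0.0858)  len=0.6341
  (v34,v4,v30) [--+] → (1.41095, -1.4052, -0.0858)–(1.30164, -1.63217, -0.0858)  len=0.2519
  (v30,v4,v0) [+-+] → (1.41095, -1.4052, -0.0858)–(2.08767, 0, -0.0858)  len=1.5597

Chained into 2 loop(s):
  loop 1: 14 segments, perimeter = 7.0162
  loop 2: 14 segments, perimeter = 12.6813
Total perimeter = 19.698

loops=2 perimeter=19.698


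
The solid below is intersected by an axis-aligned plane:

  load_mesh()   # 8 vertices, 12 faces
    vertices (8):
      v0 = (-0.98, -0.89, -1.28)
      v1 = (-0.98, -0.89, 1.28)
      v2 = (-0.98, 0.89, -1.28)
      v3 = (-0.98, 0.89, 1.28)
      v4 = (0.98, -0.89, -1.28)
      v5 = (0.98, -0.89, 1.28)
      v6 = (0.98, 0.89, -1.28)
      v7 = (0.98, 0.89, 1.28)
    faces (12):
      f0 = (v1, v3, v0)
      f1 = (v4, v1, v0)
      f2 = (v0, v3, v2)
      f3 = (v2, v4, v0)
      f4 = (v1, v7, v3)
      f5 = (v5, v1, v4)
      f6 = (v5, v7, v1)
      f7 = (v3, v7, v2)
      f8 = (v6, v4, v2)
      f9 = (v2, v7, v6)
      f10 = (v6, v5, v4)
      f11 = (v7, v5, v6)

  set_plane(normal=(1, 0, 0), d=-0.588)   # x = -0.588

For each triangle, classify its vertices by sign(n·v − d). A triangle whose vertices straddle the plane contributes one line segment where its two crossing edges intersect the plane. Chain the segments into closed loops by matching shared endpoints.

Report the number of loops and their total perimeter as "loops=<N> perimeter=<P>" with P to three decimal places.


Straddling triangles (8 of 12):
  (v4,v1,v0) [+--] → (-0.588, -0.89, 0.768)–(-0.588, -0.89, -1.28)  len=2.0480
  (v2,v4,v0) [-+-] → (-0.588, 0.534, -1.28)–(-0.588, -0.89, -1.28)  len=1.4240
  (v1,v7,v3) [-+-] → (-0.588, -0.534, 1.28)–(-0.588, 0.89, 1.28)  len=1.4240
  (v5,v1,v4) [+-+] → (-0.588, -0.89, 1.28)–(-0.588, -0.89, 0.768)  len=0.5120
  (v5,v7,v1) [++-] → (-0.588, -0.534, 1.28)–(-0.588, -0.89, 1.28)  len=0.3560
  (v3,v7,v2) [-+-] → (-0.588, 0.89, 1.28)–(-0.588, 0.89, -0.768)  len=2.0480
  (v6,v4,v2) [++-] → (-0.588, 0.534, -1.28)–(-0.588, 0.89, -1.28)  len=0.3560
  (v2,v7,v6) [-++] → (-0.588, 0.89, -0.768)–(-0.588, 0.89, -1.28)  len=0.5120

Chained into 1 loop(s):
  loop 1: 8 segments, perimeter = 8.6800
Total perimeter = 8.680

loops=1 perimeter=8.680


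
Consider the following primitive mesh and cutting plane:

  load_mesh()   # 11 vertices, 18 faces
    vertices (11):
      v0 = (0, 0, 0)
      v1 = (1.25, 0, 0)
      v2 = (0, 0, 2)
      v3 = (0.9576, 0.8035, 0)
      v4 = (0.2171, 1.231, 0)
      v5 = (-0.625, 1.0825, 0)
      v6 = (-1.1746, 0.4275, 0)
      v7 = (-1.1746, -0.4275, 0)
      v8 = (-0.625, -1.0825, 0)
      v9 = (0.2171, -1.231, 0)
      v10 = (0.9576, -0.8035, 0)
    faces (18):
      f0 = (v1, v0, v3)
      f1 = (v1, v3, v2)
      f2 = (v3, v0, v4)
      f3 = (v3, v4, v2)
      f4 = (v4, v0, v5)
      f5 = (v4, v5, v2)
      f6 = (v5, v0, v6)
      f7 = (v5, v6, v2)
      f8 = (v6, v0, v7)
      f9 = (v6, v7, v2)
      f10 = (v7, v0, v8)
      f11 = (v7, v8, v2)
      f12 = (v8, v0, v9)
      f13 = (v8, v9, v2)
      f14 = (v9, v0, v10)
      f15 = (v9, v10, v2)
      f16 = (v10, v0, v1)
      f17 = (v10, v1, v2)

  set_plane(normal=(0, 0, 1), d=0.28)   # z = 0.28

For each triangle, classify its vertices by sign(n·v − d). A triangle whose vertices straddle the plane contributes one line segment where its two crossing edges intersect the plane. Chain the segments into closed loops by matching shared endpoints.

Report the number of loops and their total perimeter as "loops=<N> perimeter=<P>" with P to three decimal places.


Straddling triangles (9 of 18):
  (v1,v3,v2) [--+] → (0.823536, 0.69101, 0.28)–(1.075, 0, 0.28)  len=0.7353
  (v3,v4,v2) [--+] → (0.186706, 1.05866, 0.28)–(0.823536, 0.69101, 0.28)  len=0.7353
  (v4,v5,v2) [--+] → (-0.5375, 0.93095, 0.28)–(0.186706, 1.05866, 0.28)  len=0.7354
  (v5,v6,v2) [--+] → (-1.01016, 0.36765, 0.28)–(-0.5375, 0.93095, 0.28)  len=0.7353
  (v6,v7,v2) [--+] → (-1.01016, -0.36765, 0.28)–(-1.01016, 0.36765, 0.28)  len=0.7353
  (v7,v8,v2) [--+] → (-0.5375, -0.93095, 0.28)–(-1.01016, -0.36765, 0.28)  len=0.7353
  (v8,v9,v2) [--+] → (0.186706, -1.05866, 0.28)–(-0.5375, -0.93095, 0.28)  len=0.7354
  (v9,v10,v2) [--+] → (0.823536, -0.69101, 0.28)–(0.186706, -1.05866, 0.28)  len=0.7353
  (v10,v1,v2) [--+] → (1.075, 0, 0.28)–(0.823536, -0.69101, 0.28)  len=0.7353

Chained into 1 loop(s):
  loop 1: 9 segments, perimeter = 6.6181
Total perimeter = 6.618

loops=1 perimeter=6.618


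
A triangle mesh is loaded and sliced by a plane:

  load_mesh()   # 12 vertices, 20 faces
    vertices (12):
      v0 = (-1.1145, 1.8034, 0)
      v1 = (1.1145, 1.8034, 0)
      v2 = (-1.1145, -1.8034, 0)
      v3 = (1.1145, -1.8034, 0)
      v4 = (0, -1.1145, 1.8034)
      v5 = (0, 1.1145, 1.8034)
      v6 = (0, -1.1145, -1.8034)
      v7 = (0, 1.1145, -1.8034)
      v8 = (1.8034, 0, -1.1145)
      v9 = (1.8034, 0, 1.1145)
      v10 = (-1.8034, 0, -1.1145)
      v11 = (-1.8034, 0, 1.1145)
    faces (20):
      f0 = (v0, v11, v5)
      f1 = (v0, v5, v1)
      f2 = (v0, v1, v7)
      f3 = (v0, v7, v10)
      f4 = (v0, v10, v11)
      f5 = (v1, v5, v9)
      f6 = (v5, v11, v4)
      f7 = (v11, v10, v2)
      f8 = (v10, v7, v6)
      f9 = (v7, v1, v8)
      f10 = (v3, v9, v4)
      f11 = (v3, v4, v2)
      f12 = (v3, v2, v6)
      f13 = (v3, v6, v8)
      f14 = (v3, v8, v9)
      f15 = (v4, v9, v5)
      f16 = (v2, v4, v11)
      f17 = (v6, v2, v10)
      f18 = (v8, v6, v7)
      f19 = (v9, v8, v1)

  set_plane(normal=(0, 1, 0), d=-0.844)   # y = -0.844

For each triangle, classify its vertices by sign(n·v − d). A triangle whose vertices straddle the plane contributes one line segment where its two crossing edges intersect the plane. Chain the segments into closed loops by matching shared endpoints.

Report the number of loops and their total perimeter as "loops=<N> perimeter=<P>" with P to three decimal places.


Straddling triangles (10 of 20):
  (v5,v11,v4) [++-] → (-0.437703, -0.844, 1.6362)–(0, -0.844, 1.8034)  len=0.4686
  (v11,v10,v2) [++-] → (-1.48099, -0.844, -0.592909)–(-1.48099, -0.844, 0.592909)  len=1.1858
  (v10,v7,v6) [++-] → (0, -0.844, -1.8034)–(-0.437703, -0.844, -1.6362)  len=0.4686
  (v3,v9,v4) [-+-] → (1.48099, -0.844, 0.592909)–(0.437703, -0.844, 1.6362)  len=1.4754
  (v3,v6,v8) [--+] → (0.437703, -0.844, -1.6362)–(1.48099, -0.844, -0.592909)  len=1.4754
  (v3,v8,v9) [-++] → (1.48099, -0.844, -0.592909)–(1.48099, -0.844, 0.592909)  len=1.1858
  (v4,v9,v5) [-++] → (0.437703, -0.844, 1.6362)–(0, -0.844, 1.8034)  len=0.4686
  (v2,v4,v11) [--+] → (-0.437703, -0.844, 1.6362)–(-1.48099, -0.844, 0.592909)  len=1.4754
  (v6,v2,v10) [--+] → (-1.48099, -0.844, -0.592909)–(-0.437703, -0.844, -1.6362)  len=1.4754
  (v8,v6,v7) [+-+] → (0.437703, -0.844, -1.6362)–(0, -0.844, -1.8034)  len=0.4686

Chained into 1 loop(s):
  loop 1: 10 segments, perimeter = 10.1476
Total perimeter = 10.148

loops=1 perimeter=10.148


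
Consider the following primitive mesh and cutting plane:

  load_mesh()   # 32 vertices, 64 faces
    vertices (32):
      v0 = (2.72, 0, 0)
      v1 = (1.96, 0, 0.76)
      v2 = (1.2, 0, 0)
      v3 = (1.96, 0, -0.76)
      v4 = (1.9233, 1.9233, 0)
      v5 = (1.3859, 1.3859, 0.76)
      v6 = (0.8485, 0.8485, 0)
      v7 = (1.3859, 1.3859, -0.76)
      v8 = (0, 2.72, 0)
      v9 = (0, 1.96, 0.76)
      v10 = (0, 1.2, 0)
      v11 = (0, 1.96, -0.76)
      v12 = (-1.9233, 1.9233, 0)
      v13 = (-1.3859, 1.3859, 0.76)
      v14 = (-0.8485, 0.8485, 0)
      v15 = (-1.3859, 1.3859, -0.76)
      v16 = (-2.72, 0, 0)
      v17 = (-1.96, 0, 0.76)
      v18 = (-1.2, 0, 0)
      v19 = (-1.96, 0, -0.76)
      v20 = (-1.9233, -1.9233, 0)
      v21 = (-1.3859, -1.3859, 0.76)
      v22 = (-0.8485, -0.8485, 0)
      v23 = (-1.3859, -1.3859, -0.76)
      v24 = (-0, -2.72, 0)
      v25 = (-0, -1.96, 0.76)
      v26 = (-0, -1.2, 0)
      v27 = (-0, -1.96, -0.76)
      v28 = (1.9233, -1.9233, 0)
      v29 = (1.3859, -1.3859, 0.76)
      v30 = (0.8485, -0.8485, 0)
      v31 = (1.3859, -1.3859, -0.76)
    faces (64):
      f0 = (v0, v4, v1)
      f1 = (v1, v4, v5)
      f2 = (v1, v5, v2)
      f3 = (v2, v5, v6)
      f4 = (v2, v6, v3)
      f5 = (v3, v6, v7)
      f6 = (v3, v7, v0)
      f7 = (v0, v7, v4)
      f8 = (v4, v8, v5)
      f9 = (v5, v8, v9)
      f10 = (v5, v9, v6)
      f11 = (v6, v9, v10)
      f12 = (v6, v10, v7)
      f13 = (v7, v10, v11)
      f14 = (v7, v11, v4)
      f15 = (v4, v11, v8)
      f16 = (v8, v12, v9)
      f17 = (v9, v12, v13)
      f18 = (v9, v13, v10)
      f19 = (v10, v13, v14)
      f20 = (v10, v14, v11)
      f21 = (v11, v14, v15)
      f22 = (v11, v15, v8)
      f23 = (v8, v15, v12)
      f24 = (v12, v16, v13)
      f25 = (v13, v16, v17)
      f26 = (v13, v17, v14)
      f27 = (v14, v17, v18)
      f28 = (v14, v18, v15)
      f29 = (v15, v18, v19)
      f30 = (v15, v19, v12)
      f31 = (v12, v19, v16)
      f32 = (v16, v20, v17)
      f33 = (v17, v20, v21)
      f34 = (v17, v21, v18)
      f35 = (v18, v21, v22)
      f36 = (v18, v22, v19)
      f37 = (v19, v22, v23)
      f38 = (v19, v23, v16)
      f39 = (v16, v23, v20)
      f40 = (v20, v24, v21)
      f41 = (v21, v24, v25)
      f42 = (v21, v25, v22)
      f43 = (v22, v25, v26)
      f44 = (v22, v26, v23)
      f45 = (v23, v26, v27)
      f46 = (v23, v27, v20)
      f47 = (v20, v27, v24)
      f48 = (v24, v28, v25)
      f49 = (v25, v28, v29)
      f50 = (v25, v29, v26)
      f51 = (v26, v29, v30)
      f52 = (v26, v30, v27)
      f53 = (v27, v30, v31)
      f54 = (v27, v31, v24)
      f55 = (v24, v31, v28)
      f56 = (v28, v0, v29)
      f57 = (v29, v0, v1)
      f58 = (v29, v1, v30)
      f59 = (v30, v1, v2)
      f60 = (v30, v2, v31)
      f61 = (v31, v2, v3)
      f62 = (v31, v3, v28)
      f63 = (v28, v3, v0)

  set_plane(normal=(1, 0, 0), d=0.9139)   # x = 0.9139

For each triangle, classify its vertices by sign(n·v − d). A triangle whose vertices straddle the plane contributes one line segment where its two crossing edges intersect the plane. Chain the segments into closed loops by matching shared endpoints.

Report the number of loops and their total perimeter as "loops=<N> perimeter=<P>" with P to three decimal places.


Straddling triangles (20 of 64):
  (v2,v5,v6) [++-] → (0.9139, 0.9139, 0.0924898)–(0.9139, 0.690628, 0)  len=0.2417
  (v2,v6,v3) [+-+] → (0.9139, 0.690628, 0)–(0.9139, 0.798575, -0.0447179)  len=0.1168
  (v3,v6,v7) [+-+] → (0.9139, 0.798575, -0.0447179)–(0.9139, 0.9139, -0.0924898)  len=0.1248
  (v4,v8,v5) [+-+] → (0.9139, 2.34143, 0)–(0.9139, 1.84026, 0.501165)  len=0.7088
  (v5,v8,v9) [+--] → (0.9139, 1.84026, 0.501165)–(0.9139, 1.58142, 0.76)  len=0.3660
  (v5,v9,v6) [+--] → (0.9139, 1.58142, 0.76)–(0.9139, 0.9139, 0.0924898)  len=0.9440
  (v6,v10,v7) [--+] → (0.9139, 1.32259, -0.501165)–(0.9139, 0.9139, -0.0924898)  len=0.5780
  (v7,v10,v11) [+--] → (0.9139, 1.32259, -0.501165)–(0.9139, 1.58142, -0.76)  len=0.3660
  (v7,v11,v4) [+-+] → (0.9139, 1.58142, -0.76)–(0.9139, 1.94256, -0.398869)  len=0.5107
  (v4,v11,v8) [+--] → (0.9139, 1.94256, -0.398869)–(0.9139, 2.34143, 0)  len=0.5641
  (v24,v28,v25) [-+-] → (0.9139, -2.34143, 0)–(0.9139, -1.94256, 0.398869)  len=0.5641
  (v25,v28,v29) [-++] → (0.9139, -1.94256, 0.398869)–(0.9139, -1.58142, 0.76)  len=0.5107
  (v25,v29,v26) [-+-] → (0.9139, -1.58142, 0.76)–(0.9139, -1.32259, 0.501165)  len=0.3660
  (v26,v29,v30) [-+-] → (0.9139, -1.32259, 0.501165)–(0.9139, -0.9139, 0.0924898)  len=0.5780
  (v27,v30,v31) [--+] → (0.9139, -0.9139, -0.0924898)–(0.9139, -1.58142, -0.76)  len=0.9440
  (v27,v31,v24) [-+-] → (0.9139, -1.58142, -0.76)–(0.9139, -1.84026, -0.501165)  len=0.3660
  (v24,v31,v28) [-++] → (0.9139, -1.84026, -0.501165)–(0.9139, -2.34143, 0)  len=0.7088
  (v29,v1,v30) [++-] → (0.9139, -0.798575, 0.0447179)–(0.9139, -0.9139, 0.0924898)  len=0.1248
  (v30,v1,v2) [-++] → (0.9139, -0.798575, 0.0447179)–(0.9139, -0.690628, 0)  len=0.1168
  (v30,v2,v31) [-++] → (0.9139, -0.690628, 0)–(0.9139, -0.9139, -0.0924898)  len=0.2417

Chained into 2 loop(s):
  loop 1: 10 segments, perimeter = 4.5210
  loop 2: 10 segments, perimeter = 4.5210
Total perimeter = 9.042

loops=2 perimeter=9.042


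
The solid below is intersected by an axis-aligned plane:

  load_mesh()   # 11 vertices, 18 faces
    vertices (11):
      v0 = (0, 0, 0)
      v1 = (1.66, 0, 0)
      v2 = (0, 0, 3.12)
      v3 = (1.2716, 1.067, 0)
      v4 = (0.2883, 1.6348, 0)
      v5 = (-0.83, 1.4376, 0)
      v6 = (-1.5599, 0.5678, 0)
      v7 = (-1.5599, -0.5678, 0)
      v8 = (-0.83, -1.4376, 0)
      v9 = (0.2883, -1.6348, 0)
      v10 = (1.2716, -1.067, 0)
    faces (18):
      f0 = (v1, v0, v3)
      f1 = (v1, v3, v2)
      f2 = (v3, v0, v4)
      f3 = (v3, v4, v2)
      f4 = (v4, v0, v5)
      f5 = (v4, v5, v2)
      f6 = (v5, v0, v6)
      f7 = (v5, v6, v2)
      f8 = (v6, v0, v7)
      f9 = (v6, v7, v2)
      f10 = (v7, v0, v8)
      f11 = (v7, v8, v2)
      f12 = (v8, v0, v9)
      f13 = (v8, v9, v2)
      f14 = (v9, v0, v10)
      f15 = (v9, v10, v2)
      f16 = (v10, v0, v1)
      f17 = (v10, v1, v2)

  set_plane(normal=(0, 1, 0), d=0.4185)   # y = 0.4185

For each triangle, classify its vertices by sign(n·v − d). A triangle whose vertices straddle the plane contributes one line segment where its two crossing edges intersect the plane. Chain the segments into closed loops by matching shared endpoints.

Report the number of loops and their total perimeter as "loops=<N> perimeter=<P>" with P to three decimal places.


loops=1 perimeter=8.729

Straddling triangles (10 of 18):
  (v1,v0,v3) [--+] → (0.498748, 0.4185, 0)–(1.50766, 0.4185, 0)  len=1.0089
  (v1,v3,v2) [-+-] → (1.50766, 0.4185, 0)–(0.498748, 0.4185, 1.89627)  len=2.1480
  (v3,v0,v4) [+-+] → (0.498748, 0.4185, 0)–(0.0738032, 0.4185, 0)  len=0.4249
  (v3,v4,v2) [++-] → (0.0738032, 0.4185, 2.3213)–(0.498748, 0.4185, 1.89627)  len=0.6010
  (v4,v0,v5) [+-+] → (0.0738032, 0.4185, 0)–(-0.241621, 0.4185, 0)  len=0.3154
  (v4,v5,v2) [++-] → (-0.241621, 0.4185, 2.21174)–(0.0738032, 0.4185, 2.3213)  len=0.3339
  (v5,v0,v6) [+-+] → (-0.241621, 0.4185, 0)–(-1.14973, 0.4185, 0)  len=0.9081
  (v5,v6,v2) [++-] → (-1.14973, 0.4185, 0.820387)–(-0.241621, 0.4185, 2.21174)  len=1.6615
  (v6,v0,v7) [+--] → (-1.14973, 0.4185, 0)–(-1.5599, 0.4185, 0)  len=0.4102
  (v6,v7,v2) [+--] → (-1.5599, 0.4185, 0)–(-1.14973, 0.4185, 0.820387)  len=0.9172

Chained into 1 loop(s):
  loop 1: 10 segments, perimeter = 8.7291
Total perimeter = 8.729


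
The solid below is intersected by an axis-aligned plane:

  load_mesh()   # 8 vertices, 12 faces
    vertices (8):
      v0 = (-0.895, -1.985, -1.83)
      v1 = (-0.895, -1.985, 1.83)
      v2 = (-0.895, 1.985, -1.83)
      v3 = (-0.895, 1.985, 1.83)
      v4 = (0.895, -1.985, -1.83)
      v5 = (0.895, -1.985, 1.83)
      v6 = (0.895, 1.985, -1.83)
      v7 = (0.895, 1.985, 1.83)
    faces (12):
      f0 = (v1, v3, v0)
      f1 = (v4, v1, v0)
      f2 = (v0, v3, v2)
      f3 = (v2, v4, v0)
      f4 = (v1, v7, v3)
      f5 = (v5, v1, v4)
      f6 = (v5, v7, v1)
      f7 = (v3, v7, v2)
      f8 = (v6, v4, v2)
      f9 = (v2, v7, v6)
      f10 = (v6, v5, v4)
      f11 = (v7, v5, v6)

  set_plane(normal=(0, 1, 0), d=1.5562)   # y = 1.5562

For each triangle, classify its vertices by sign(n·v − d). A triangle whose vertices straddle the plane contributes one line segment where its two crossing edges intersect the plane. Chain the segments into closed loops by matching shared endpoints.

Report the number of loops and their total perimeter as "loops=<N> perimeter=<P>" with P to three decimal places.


Straddling triangles (8 of 12):
  (v1,v3,v0) [-+-] → (-0.895, 1.5562, 1.83)–(-0.895, 1.5562, 1.43468)  len=0.3953
  (v0,v3,v2) [-++] → (-0.895, 1.5562, 1.43468)–(-0.895, 1.5562, -1.83)  len=3.2647
  (v2,v4,v0) [+--] → (-0.701662, 1.5562, -1.83)–(-0.895, 1.5562, -1.83)  len=0.1933
  (v1,v7,v3) [-++] → (0.701662, 1.5562, 1.83)–(-0.895, 1.5562, 1.83)  len=1.5967
  (v5,v7,v1) [-+-] → (0.895, 1.5562, 1.83)–(0.701662, 1.5562, 1.83)  len=0.1933
  (v6,v4,v2) [+-+] → (0.895, 1.5562, -1.83)–(-0.701662, 1.5562, -1.83)  len=1.5967
  (v6,v5,v4) [+--] → (0.895, 1.5562, -1.43468)–(0.895, 1.5562, -1.83)  len=0.3953
  (v7,v5,v6) [+-+] → (0.895, 1.5562, 1.83)–(0.895, 1.5562, -1.43468)  len=3.2647

Chained into 1 loop(s):
  loop 1: 8 segments, perimeter = 10.9000
Total perimeter = 10.900

loops=1 perimeter=10.900


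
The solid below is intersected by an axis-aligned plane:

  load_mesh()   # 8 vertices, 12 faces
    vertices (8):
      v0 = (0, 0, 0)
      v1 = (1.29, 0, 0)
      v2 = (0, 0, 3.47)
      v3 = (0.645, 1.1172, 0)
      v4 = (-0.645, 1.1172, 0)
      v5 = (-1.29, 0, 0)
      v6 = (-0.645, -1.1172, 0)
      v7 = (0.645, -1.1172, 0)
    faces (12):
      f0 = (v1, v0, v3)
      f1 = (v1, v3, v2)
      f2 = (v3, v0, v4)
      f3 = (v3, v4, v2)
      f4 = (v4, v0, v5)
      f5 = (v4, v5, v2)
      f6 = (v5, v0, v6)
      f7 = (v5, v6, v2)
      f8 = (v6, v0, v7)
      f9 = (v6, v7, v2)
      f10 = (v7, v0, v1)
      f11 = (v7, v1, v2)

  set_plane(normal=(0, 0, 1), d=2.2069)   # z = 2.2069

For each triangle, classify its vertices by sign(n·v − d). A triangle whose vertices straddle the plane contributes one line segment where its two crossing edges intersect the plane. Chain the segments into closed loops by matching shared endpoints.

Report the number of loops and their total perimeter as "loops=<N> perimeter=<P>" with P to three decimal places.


loops=1 perimeter=2.817

Straddling triangles (6 of 12):
  (v1,v3,v2) [--+] → (0.234784, 0.406667, 2.2069)–(0.469567, 0, 2.2069)  len=0.4696
  (v3,v4,v2) [--+] → (-0.234784, 0.406667, 2.2069)–(0.234784, 0.406667, 2.2069)  len=0.4696
  (v4,v5,v2) [--+] → (-0.469567, 0, 2.2069)–(-0.234784, 0.406667, 2.2069)  len=0.4696
  (v5,v6,v2) [--+] → (-0.234784, -0.406667, 2.2069)–(-0.469567, 0, 2.2069)  len=0.4696
  (v6,v7,v2) [--+] → (0.234784, -0.406667, 2.2069)–(-0.234784, -0.406667, 2.2069)  len=0.4696
  (v7,v1,v2) [--+] → (0.469567, 0, 2.2069)–(0.234784, -0.406667, 2.2069)  len=0.4696

Chained into 1 loop(s):
  loop 1: 6 segments, perimeter = 2.8174
Total perimeter = 2.817


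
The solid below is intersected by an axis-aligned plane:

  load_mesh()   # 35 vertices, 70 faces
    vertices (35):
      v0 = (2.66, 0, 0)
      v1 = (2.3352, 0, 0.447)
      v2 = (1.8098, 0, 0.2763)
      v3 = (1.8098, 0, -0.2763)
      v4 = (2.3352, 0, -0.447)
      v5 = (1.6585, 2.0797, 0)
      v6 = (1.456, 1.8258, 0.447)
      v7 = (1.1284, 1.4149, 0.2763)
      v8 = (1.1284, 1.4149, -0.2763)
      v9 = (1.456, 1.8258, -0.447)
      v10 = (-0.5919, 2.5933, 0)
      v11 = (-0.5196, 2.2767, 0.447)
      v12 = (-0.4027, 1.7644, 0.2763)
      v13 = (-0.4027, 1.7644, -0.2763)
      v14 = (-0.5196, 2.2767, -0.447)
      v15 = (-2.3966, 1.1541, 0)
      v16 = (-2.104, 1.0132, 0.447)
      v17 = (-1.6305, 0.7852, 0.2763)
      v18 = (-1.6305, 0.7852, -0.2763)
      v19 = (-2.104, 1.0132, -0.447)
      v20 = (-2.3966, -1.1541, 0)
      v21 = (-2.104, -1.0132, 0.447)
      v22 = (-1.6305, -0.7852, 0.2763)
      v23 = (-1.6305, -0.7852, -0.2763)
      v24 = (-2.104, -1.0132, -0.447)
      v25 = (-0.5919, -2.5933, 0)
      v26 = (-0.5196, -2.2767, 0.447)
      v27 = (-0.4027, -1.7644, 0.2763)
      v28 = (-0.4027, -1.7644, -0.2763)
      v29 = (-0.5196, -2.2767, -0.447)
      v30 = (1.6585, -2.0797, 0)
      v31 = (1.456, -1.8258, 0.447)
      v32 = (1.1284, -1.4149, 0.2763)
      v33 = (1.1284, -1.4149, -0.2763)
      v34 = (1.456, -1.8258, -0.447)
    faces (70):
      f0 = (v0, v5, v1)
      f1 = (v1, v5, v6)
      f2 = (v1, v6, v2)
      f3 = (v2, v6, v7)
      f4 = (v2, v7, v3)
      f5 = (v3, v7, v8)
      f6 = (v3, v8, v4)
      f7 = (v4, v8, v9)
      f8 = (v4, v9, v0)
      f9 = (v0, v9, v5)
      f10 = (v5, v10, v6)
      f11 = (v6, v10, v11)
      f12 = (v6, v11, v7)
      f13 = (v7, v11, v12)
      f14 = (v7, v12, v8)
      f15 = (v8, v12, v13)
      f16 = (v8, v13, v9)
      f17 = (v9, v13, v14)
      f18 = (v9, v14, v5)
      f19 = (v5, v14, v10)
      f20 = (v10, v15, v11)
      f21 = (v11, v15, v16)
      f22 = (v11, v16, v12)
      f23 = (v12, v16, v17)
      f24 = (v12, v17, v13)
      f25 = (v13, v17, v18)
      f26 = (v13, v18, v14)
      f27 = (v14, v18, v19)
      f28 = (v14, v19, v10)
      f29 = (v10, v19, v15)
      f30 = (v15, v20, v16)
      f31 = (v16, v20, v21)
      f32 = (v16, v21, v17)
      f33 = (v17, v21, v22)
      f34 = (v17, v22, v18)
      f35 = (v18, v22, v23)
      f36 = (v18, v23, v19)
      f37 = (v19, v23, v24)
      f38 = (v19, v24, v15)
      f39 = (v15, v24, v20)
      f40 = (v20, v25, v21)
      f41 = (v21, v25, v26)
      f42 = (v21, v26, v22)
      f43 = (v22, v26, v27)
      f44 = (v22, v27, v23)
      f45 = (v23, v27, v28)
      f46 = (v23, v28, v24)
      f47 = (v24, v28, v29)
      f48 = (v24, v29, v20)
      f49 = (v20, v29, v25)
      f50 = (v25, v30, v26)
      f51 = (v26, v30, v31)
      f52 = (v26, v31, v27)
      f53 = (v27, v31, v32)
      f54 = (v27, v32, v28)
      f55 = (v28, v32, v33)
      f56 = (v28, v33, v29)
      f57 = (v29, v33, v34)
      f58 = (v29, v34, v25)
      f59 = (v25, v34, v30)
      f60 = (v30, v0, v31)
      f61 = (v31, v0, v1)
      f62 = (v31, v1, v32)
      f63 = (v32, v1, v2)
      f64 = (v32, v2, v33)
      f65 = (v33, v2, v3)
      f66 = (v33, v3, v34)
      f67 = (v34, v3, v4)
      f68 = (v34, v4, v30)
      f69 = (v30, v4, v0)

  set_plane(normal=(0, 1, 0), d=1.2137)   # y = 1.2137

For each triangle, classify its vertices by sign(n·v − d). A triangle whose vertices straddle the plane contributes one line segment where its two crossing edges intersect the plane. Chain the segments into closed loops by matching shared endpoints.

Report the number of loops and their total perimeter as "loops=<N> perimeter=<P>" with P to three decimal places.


Straddling triangles (20 of 70):
  (v0,v5,v1) [-+-] → (2.07553, 1.2137, 0)–(1.94028, 1.2137, 0.186134)  len=0.2301
  (v1,v5,v6) [-++] → (1.94028, 1.2137, 0.186134)–(1.75075, 1.2137, 0.447)  len=0.3224
  (v1,v6,v2) [-+-] → (1.75075, 1.2137, 0.447)–(1.57461, 1.2137, 0.389773)  len=0.1852
  (v2,v6,v7) [-++] → (1.57461, 1.2137, 0.389773)–(1.2253, 1.2137, 0.2763)  len=0.3673
  (v2,v7,v3) [-+-] → (1.2253, 1.2137, 0.2763)–(1.2253, 1.2137, 0.19772)  len=0.0786
  (v3,v7,v8) [-++] → (1.2253, 1.2137, 0.19772)–(1.2253, 1.2137, -0.2763)  len=0.4740
  (v3,v8,v4) [-+-] → (1.2253, 1.2137, -0.2763)–(1.30001, 1.2137, -0.300574)  len=0.0786
  (v4,v8,v9) [-++] → (1.30001, 1.2137, -0.300574)–(1.75075, 1.2137, -0.447)  len=0.4739
  (v4,v9,v0) [-+-] → (1.75075, 1.2137, -0.447)–(1.85964, 1.2137, -0.297143)  len=0.1852
  (v0,v9,v5) [-++] → (1.85964, 1.2137, -0.297143)–(2.07553, 1.2137, 0)  len=0.3673
  (v10,v15,v11) [+-+] → (-2.32186, 1.2137, 0)–(-2.29695, 1.2137, 0.0237317)  len=0.0344
  (v11,v15,v16) [+--] → (-2.29695, 1.2137, 0.0237317)–(-1.85258, 1.2137, 0.447)  len=0.6137
  (v11,v16,v12) [+-+] → (-1.85258, 1.2137, 0.447)–(-1.64991, 1.2137, 0.401439)  len=0.2077
  (v12,v16,v17) [+--] → (-1.64991, 1.2137, 0.401439)–(-1.09321, 1.2137, 0.2763)  len=0.5706
  (v12,v17,v13) [+-+] → (-1.09321, 1.2137, 0.2763)–(-1.09321, 1.2137, 0.0344811)  len=0.2418
  (v13,v17,v18) [+--] → (-1.09321, 1.2137, 0.0344811)–(-1.09321, 1.2137, -0.2763)  len=0.3108
  (v13,v18,v14) [+-+] → (-1.09321, 1.2137, -0.2763)–(-1.31134, 1.2137, -0.325341)  len=0.2236
  (v14,v18,v19) [+--] → (-1.31134, 1.2137, -0.325341)–(-1.85258, 1.2137, -0.447)  len=0.5547
  (v14,v19,v10) [+-+] → (-1.85258, 1.2137, -0.447)–(-1.91213, 1.2137, -0.39028)  len=0.0822
  (v10,v19,v15) [+--] → (-1.91213, 1.2137, -0.39028)–(-2.32186, 1.2137, 0)  len=0.5659

Chained into 2 loop(s):
  loop 1: 10 segments, perimeter = 2.7626
  loop 2: 10 segments, perimeter = 3.4054
Total perimeter = 6.168

loops=2 perimeter=6.168
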